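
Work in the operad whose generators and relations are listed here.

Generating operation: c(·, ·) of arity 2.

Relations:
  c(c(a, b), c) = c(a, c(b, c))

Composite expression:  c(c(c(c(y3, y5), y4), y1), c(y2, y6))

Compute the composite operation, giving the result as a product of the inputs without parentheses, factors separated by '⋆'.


y3 ⋆ y5 ⋆ y4 ⋆ y1 ⋆ y2 ⋆ y6

Under associativity of c, the answer is the y's in reading order.
c(y3, y5) spells out as y3 ⋆ y5
c(c(y3, y5), y4) spells out as y3 ⋆ y5 ⋆ y4
c(c(c(y3, y5), y4), y1) spells out as y3 ⋆ y5 ⋆ y4 ⋆ y1
c(y2, y6) spells out as y2 ⋆ y6
c(c(c(c(y3, y5), y4), y1), c(y2, y6)) spells out as y3 ⋆ y5 ⋆ y4 ⋆ y1 ⋆ y2 ⋆ y6


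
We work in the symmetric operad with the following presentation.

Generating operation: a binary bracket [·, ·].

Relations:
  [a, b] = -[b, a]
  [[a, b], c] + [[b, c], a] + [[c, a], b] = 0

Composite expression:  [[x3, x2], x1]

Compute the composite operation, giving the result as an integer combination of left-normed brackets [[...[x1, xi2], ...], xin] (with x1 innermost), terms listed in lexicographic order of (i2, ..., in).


[[x1, x2], x3] - [[x1, x3], x2]

In the tensor algebra, words opening x1 carry the x1-anchored form.
Composite bracket: [[x3, x2], x1]
Each bracket splits as ab - ba, giving 4 signed words (2^2 = 4).
Words beginning with x1 determine it all:
  word x1x2x3 has sign +1, contributing +[[x1, x2], x3]
  word x1x3x2 has sign -1, contributing -[[x1, x3], x2]


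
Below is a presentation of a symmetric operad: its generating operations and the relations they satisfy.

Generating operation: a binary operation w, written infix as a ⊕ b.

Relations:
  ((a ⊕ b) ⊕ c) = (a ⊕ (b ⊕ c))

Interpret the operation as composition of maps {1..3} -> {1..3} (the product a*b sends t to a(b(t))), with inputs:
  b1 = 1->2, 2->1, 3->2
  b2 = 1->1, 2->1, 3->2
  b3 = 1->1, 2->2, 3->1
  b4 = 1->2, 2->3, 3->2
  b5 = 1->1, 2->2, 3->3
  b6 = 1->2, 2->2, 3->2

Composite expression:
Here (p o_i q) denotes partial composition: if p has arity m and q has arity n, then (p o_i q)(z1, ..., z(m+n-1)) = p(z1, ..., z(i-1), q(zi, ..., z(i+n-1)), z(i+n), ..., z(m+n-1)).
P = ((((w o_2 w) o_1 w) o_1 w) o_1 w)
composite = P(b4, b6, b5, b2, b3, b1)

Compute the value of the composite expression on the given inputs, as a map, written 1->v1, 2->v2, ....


1->3, 2->3, 3->3

(b4 ⊕ b6) = 1->3, 2->3, 3->3
((b4 ⊕ b6) ⊕ b5) = 1->3, 2->3, 3->3
(((b4 ⊕ b6) ⊕ b5) ⊕ b2) = 1->3, 2->3, 3->3
(b3 ⊕ b1) = 1->2, 2->1, 3->2
((((b4 ⊕ b6) ⊕ b5) ⊕ b2) ⊕ (b3 ⊕ b1)) = 1->3, 2->3, 3->3


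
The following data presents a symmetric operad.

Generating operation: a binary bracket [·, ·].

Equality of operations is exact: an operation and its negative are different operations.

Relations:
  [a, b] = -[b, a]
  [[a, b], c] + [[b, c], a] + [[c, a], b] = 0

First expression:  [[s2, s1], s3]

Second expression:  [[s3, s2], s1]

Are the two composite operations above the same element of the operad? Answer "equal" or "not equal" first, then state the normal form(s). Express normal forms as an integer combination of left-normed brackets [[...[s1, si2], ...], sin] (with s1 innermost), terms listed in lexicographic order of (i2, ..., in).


not equal: they reduce to -[[s1, s2], s3] and [[s1, s2], s3] - [[s1, s3], s2]


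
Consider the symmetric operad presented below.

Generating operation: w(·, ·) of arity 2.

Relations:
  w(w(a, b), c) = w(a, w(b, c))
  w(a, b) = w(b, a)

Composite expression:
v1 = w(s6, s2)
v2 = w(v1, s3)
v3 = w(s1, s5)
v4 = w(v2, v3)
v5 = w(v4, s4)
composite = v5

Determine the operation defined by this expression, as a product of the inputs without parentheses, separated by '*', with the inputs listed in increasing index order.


Reordering under w is free, so list the s-inputs canonically.
w(s6, s2) flattens to s6 * s2
w(w(s6, s2), s3) flattens to s6 * s2 * s3
w(s1, s5) flattens to s1 * s5
w(w(w(s6, s2), s3), w(s1, s5)) flattens to s6 * s2 * s3 * s1 * s5
w(w(w(w(s6, s2), s3), w(s1, s5)), s4) flattens to s6 * s2 * s3 * s1 * s5 * s4
reordering the factors by index: s1 * s2 * s3 * s4 * s5 * s6

s1 * s2 * s3 * s4 * s5 * s6


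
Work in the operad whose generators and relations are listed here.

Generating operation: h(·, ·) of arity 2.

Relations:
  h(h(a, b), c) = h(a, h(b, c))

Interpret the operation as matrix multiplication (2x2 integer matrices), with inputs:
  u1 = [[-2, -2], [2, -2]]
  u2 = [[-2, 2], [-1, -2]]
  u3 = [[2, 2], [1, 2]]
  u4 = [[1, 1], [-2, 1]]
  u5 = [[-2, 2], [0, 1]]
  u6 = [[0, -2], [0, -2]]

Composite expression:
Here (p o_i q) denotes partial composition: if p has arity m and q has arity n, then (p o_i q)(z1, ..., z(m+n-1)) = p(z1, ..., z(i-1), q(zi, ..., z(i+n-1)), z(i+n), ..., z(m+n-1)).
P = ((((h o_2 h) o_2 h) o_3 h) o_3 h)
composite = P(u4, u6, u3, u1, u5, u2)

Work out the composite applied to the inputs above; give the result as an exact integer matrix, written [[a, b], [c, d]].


[[-40, 16], [20, -8]]

h(u3, u1) = [[0, -8], [2, -6]]
h(h(u3, u1), u5) = [[0, -8], [-4, -2]]
h(u6, h(h(u3, u1), u5)) = [[8, 4], [8, 4]]
h(h(u6, h(h(u3, u1), u5)), u2) = [[-20, 8], [-20, 8]]
h(u4, h(h(u6, h(h(u3, u1), u5)), u2)) = [[-40, 16], [20, -8]]


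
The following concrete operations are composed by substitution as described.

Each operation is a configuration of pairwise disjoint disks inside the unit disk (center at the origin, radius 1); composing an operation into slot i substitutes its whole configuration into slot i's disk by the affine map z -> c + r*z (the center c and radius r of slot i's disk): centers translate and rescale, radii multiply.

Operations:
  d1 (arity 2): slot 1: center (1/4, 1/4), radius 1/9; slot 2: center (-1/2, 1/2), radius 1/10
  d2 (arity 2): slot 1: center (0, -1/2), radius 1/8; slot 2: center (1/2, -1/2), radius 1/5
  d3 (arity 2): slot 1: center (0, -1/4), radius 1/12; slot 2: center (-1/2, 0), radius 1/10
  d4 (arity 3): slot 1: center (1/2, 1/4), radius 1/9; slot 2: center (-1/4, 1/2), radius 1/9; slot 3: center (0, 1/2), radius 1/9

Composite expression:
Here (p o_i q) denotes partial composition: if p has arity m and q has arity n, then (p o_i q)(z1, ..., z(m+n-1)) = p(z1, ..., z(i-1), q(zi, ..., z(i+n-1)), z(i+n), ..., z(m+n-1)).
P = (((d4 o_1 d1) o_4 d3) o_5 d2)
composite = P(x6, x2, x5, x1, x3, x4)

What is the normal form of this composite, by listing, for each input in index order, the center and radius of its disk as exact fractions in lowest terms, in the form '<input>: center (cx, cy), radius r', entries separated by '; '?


x1: center (0, 17/36), radius 1/108; x2: center (4/9, 11/36), radius 1/90; x3: center (-1/18, 89/180), radius 1/720; x4: center (-1/20, 89/180), radius 1/450; x5: center (-1/4, 1/2), radius 1/9; x6: center (19/36, 5/18), radius 1/81


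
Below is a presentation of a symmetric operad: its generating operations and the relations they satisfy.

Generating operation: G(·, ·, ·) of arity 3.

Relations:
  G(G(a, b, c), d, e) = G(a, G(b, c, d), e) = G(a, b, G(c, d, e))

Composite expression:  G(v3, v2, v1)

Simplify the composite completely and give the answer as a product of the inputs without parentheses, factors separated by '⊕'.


v3 ⊕ v2 ⊕ v1

Key point: G is associative — brackets drop, the v-order remains.
G(v3, v2, v1) reduces to v3 ⊕ v2 ⊕ v1


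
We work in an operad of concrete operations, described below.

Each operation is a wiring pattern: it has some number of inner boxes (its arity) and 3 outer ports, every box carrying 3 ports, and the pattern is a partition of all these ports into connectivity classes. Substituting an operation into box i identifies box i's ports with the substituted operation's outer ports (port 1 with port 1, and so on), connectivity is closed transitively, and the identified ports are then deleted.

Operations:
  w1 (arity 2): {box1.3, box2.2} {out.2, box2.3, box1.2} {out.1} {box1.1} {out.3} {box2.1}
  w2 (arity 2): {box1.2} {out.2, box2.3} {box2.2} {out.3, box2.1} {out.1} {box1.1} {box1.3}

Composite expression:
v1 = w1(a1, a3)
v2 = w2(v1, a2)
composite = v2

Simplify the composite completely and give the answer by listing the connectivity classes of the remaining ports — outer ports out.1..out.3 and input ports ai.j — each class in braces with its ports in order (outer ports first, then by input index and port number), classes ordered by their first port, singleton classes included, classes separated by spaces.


After gluing at w2, chains via deleted ports link the a-ports.
w1 over (a1, a3) gives {out.1} {out.2, a1.2, a3.3} {out.3} {a1.1} {a1.3, a3.2} {a3.1}, out.j being that stage's outer ports
w2 over (a1, a3, a2) gives {out.1} {out.2, a2.3} {out.3, a2.1} {a1.1} {a1.2, a3.3} {a1.3, a3.2} {a2.2} {a3.1}, out.j being that stage's outer ports

{out.1} {out.2, a2.3} {out.3, a2.1} {a1.1} {a1.2, a3.3} {a1.3, a3.2} {a2.2} {a3.1}


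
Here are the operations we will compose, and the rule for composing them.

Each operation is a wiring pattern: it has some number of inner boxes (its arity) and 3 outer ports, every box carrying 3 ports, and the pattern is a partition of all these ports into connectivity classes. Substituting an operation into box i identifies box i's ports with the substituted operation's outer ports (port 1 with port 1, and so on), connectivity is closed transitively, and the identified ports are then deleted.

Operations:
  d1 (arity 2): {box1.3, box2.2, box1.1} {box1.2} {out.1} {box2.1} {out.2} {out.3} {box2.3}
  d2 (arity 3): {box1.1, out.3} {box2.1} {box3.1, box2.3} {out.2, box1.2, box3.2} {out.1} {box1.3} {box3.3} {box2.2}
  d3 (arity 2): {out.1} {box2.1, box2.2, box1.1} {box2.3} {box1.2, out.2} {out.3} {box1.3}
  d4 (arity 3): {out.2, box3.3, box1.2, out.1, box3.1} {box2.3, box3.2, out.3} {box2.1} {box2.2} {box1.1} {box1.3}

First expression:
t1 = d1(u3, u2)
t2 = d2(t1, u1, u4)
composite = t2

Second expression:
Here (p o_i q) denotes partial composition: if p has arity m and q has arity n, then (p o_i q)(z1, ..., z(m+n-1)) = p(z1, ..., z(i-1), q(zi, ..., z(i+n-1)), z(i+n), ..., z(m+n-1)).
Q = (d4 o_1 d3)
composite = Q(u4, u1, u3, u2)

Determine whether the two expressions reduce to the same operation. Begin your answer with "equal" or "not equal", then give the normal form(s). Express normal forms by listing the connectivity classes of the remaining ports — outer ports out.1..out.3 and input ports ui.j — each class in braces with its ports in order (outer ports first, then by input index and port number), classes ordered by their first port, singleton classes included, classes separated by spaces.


not equal; the first gives {out.1} {out.2, u4.2} {out.3} {u1.1} {u1.2} {u1.3, u4.1} {u2.1} {u2.2, u3.1, u3.3} {u2.3} {u3.2} {u4.3} and the second {out.1, out.2, u2.1, u2.3, u4.2} {out.3, u2.2, u3.3} {u1.1, u1.2, u4.1} {u1.3} {u3.1} {u3.2} {u4.3}

The first expression, normalized: {out.1} {out.2, u4.2} {out.3} {u1.1} {u1.2} {u1.3, u4.1} {u2.1} {u2.2, u3.1, u3.3} {u2.3} {u3.2} {u4.3}
The second expression, normalized: {out.1, out.2, u2.1, u2.3, u4.2} {out.3, u2.2, u3.3} {u1.1, u1.2, u4.1} {u1.3} {u3.1} {u3.2} {u4.3}
No match — not equal.


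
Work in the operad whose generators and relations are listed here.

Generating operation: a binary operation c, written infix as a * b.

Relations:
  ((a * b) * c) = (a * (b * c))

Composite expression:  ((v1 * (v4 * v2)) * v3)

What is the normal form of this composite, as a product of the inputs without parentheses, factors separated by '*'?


v1 * v4 * v2 * v3

Under associativity of c, the answer is the v's in reading order.
(v4 * v2) collapses to v4 * v2
(v1 * (v4 * v2)) collapses to v1 * v4 * v2
((v1 * (v4 * v2)) * v3) collapses to v1 * v4 * v2 * v3


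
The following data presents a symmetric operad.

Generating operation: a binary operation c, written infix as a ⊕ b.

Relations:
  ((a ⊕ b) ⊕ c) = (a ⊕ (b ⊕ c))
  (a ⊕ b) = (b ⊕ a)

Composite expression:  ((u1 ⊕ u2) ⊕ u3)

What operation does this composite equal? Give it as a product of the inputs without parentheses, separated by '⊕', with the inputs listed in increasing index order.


u1 ⊕ u2 ⊕ u3


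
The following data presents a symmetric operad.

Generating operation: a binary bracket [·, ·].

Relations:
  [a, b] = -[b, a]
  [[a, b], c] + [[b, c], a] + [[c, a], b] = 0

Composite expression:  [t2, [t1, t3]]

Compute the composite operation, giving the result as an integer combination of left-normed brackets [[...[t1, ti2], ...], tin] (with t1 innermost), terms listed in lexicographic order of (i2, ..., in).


Expand each bracket as ab - ba; the t1-initial words give the coefficients.
Composite bracket: [t2, [t1, t3]]
Expanding via [a, b] = ab - ba: 4 signed words (2^2 = 4).
Coefficients come from the t1-initial words:
  the word t1t3t2 carries sign -1 and contributes -[[t1, t3], t2]

-[[t1, t3], t2]


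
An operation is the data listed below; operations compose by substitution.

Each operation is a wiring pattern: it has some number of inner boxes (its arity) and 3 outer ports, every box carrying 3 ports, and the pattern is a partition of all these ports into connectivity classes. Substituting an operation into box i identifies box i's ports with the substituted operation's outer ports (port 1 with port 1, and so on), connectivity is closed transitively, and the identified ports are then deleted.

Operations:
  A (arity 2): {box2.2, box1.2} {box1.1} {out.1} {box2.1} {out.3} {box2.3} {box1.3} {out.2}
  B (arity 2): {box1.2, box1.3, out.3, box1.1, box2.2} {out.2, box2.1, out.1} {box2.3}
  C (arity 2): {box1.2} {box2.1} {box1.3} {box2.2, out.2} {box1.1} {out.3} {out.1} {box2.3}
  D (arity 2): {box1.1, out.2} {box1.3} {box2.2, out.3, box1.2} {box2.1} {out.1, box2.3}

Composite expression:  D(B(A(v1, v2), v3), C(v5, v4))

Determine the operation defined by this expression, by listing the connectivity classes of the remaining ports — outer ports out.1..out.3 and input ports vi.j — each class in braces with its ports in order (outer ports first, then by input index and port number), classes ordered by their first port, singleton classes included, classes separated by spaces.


Substituting into D glues patterns; closure does the rest.
through A, on inputs (v1, v2): {out.1} {out.2} {out.3} {v1.1} {v1.2, v2.2} {v1.3} {v2.1} {v2.3} (out.j = stage outer ports)
through B, on inputs (v1, v2, v3): {out.1, out.2, v3.1} {out.3, v3.2} {v1.1} {v1.2, v2.2} {v1.3} {v2.1} {v2.3} {v3.3} (out.j = stage outer ports)
through C, on inputs (v5, v4): {out.1} {out.2, v4.2} {out.3} {v4.1} {v4.3} {v5.1} {v5.2} {v5.3} (out.j = stage outer ports)
through D, on inputs (v1, v2, v3, v5, v4): {out.1} {out.2, out.3, v3.1, v4.2} {v1.1} {v1.2, v2.2} {v1.3} {v2.1} {v2.3} {v3.2} {v3.3} {v4.1} {v4.3} {v5.1} {v5.2} {v5.3} (out.j = stage outer ports)

{out.1} {out.2, out.3, v3.1, v4.2} {v1.1} {v1.2, v2.2} {v1.3} {v2.1} {v2.3} {v3.2} {v3.3} {v4.1} {v4.3} {v5.1} {v5.2} {v5.3}


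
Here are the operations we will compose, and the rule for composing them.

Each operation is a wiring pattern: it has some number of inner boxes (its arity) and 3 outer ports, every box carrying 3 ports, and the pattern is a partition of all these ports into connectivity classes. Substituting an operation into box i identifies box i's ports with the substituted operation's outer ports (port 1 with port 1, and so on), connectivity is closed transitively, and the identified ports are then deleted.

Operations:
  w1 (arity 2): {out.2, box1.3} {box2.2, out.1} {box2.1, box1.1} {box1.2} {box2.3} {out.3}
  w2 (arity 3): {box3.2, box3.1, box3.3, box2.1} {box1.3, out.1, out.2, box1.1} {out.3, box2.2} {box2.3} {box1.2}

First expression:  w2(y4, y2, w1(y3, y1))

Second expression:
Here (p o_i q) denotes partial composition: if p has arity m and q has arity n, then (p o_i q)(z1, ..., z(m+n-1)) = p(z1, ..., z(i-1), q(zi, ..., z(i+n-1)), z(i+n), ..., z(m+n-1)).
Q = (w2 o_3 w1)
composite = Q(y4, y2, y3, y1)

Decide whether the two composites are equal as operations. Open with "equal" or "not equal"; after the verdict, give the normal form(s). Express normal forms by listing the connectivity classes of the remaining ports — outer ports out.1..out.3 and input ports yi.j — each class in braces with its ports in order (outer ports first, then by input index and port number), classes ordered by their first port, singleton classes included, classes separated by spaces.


equal: each reduces to {out.1, out.2, y4.1, y4.3} {out.3, y2.2} {y1.1, y3.1} {y1.2, y2.1, y3.3} {y1.3} {y2.3} {y3.2} {y4.2}

The first composite normalizes to {out.1, out.2, y4.1, y4.3} {out.3, y2.2} {y1.1, y3.1} {y1.2, y2.1, y3.3} {y1.3} {y2.3} {y3.2} {y4.2}
The second composite normalizes to {out.1, out.2, y4.1, y4.3} {out.3, y2.2} {y1.1, y3.1} {y1.2, y2.1, y3.3} {y1.3} {y2.3} {y3.2} {y4.2}
The forms coincide; equal.


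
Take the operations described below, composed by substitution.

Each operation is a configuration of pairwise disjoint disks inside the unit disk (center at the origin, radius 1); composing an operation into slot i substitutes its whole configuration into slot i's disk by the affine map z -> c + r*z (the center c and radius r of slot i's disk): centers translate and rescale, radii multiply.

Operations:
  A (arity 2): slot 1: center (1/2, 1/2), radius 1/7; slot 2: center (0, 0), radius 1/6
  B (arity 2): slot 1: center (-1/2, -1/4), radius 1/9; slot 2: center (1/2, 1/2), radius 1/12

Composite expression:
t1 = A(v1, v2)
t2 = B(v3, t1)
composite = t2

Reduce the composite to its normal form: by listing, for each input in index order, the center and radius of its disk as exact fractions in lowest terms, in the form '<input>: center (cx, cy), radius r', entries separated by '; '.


Nesting under B composes maps z -> c + r*z down each v-path.
v3 passes through 1 substitution, ending at center (-1/2, -1/4), radius 1/9
v1 passes through 2 substitutions, ending at center (13/24, 13/24), radius 1/84
v2 passes through 2 substitutions, ending at center (1/2, 1/2), radius 1/72

v1: center (13/24, 13/24), radius 1/84; v2: center (1/2, 1/2), radius 1/72; v3: center (-1/2, -1/4), radius 1/9


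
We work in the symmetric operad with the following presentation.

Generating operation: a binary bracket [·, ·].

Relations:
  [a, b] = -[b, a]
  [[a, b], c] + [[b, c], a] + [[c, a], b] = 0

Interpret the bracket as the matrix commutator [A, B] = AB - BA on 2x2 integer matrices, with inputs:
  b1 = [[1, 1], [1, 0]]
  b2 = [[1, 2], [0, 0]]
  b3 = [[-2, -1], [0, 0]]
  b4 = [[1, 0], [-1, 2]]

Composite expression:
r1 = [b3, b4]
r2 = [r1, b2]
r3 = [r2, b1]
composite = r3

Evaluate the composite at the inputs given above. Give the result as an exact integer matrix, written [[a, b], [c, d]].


[b3, b4] = [[1, -1], [-2, -1]]
[[b3, b4], b2] = [[4, 5], [-2, -4]]
[[[b3, b4], b2], b1] = [[7, 3], [-10, -7]]

[[7, 3], [-10, -7]]


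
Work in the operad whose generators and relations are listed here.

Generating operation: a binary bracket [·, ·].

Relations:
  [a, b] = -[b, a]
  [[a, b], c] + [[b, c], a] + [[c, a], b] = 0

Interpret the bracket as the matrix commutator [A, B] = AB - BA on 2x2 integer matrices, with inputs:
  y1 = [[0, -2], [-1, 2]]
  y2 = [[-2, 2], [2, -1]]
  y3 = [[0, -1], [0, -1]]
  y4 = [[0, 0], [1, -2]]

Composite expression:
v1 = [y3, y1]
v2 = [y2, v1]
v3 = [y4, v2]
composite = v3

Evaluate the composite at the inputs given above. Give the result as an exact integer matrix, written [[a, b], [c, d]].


[[0, 0], [10, 0]]

[y3, y1] = [[1, -4], [1, -1]]
[y2, [y3, y1]] = [[10, 0], [5, -10]]
[y4, [y2, [y3, y1]]] = [[0, 0], [10, 0]]


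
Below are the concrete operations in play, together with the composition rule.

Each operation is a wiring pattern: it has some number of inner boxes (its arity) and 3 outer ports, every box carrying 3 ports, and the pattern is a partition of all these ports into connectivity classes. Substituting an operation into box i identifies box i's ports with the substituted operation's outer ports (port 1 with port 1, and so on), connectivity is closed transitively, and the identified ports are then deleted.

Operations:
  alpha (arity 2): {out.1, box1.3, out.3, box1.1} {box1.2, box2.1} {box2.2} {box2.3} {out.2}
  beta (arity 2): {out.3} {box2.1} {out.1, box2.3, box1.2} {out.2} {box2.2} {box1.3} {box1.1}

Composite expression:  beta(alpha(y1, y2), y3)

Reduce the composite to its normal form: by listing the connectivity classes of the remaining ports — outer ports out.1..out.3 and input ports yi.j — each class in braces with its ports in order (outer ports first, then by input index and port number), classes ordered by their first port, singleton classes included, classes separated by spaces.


{out.1, y3.3} {out.2} {out.3} {y1.1, y1.3} {y1.2, y2.1} {y2.2} {y2.3} {y3.1} {y3.2}


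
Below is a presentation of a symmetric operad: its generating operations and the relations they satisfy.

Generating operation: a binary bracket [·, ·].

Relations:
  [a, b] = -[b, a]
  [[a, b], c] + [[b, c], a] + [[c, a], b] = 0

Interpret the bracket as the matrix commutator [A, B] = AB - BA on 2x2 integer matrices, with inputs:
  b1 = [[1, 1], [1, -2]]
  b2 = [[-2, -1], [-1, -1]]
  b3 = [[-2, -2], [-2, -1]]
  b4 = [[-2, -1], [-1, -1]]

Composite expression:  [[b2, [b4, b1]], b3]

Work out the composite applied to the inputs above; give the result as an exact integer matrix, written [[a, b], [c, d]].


[[0, -18], [18, 0]]


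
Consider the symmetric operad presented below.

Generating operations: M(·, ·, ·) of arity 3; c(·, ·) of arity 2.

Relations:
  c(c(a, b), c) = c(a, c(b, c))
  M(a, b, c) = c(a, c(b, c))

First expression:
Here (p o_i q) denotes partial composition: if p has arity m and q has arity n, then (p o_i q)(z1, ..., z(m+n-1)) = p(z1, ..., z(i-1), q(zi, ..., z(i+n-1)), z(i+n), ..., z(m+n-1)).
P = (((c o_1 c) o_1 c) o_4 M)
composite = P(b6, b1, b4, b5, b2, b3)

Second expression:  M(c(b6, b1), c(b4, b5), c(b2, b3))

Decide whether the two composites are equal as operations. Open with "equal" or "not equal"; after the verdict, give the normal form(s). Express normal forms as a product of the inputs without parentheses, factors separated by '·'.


equal: each reduces to b6 · b1 · b4 · b5 · b2 · b3

Reducing the first expression gives b6 · b1 · b4 · b5 · b2 · b3
Reducing the second expression gives b6 · b1 · b4 · b5 · b2 · b3
One common form — equal.


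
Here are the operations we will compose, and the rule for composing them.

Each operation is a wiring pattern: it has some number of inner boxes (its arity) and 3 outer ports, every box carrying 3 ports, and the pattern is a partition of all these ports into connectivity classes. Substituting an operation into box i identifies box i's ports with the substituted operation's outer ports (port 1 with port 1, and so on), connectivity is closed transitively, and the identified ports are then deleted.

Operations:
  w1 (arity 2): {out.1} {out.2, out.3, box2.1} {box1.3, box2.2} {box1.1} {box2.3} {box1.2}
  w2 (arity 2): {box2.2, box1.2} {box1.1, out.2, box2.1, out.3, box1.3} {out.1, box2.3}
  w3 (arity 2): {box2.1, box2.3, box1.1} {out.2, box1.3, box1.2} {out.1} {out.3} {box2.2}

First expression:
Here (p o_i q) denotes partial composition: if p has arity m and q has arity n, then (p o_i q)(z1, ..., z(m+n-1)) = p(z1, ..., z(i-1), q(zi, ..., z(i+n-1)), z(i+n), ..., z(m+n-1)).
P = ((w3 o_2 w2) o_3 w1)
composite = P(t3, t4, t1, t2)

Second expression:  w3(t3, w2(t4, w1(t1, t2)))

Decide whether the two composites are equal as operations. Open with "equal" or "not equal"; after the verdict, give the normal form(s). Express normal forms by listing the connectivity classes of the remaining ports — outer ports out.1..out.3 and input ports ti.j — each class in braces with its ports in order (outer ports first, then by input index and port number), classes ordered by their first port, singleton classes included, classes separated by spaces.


The first composite normalizes to {out.1} {out.2, t3.2, t3.3} {out.3} {t1.1} {t1.2} {t1.3, t2.2} {t2.1, t3.1, t4.1, t4.2, t4.3} {t2.3}
The second composite normalizes to {out.1} {out.2, t3.2, t3.3} {out.3} {t1.1} {t1.2} {t1.3, t2.2} {t2.1, t3.1, t4.1, t4.2, t4.3} {t2.3}
Both agree, so they are equal.

equal; the common form is {out.1} {out.2, t3.2, t3.3} {out.3} {t1.1} {t1.2} {t1.3, t2.2} {t2.1, t3.1, t4.1, t4.2, t4.3} {t2.3}


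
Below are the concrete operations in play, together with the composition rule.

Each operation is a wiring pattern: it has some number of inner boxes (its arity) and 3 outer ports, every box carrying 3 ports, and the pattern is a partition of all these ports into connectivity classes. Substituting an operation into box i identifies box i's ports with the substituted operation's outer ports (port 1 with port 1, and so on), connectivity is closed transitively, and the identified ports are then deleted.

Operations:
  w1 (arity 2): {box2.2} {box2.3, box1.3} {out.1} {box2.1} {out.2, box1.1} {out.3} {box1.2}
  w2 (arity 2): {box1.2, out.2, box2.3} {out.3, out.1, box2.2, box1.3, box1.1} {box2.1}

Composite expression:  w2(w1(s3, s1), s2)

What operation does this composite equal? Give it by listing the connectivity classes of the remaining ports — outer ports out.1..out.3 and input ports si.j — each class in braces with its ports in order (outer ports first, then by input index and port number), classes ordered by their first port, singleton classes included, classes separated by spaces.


Two ports join when wires chain via w2-identified ports.
through w1, on inputs (s3, s1): {out.1} {out.2, s3.1} {out.3} {s1.1} {s1.2} {s1.3, s3.3} {s3.2} (out.j = stage outer ports)
through w2, on inputs (s3, s1, s2): {out.1, out.3, s2.2} {out.2, s2.3, s3.1} {s1.1} {s1.2} {s1.3, s3.3} {s2.1} {s3.2} (out.j = stage outer ports)

{out.1, out.3, s2.2} {out.2, s2.3, s3.1} {s1.1} {s1.2} {s1.3, s3.3} {s2.1} {s3.2}


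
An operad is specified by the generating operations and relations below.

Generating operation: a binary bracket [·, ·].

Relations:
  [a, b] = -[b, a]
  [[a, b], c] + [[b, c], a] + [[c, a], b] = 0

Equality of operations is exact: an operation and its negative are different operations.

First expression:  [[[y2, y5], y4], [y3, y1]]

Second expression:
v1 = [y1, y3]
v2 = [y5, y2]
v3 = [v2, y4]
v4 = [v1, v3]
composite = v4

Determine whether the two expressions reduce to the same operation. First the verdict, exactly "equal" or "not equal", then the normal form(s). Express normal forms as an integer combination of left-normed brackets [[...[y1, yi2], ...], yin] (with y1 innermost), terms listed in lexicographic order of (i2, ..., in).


not equal — first [[[[y1, y3], y2], y5], y4] - [[[[y1, y3], y4], y2], y5] + [[[[y1, y3], y4], y5], y2] - [[[[y1, y3], y5], y2], y4], second -[[[[y1, y3], y2], y5], y4] + [[[[y1, y3], y4], y2], y5] - [[[[y1, y3], y4], y5], y2] + [[[[y1, y3], y5], y2], y4]

Reducing the first expression gives [[[[y1, y3], y2], y5], y4] - [[[[y1, y3], y4], y2], y5] + [[[[y1, y3], y4], y5], y2] - [[[[y1, y3], y5], y2], y4]
Reducing the second expression gives -[[[[y1, y3], y2], y5], y4] + [[[[y1, y3], y4], y2], y5] - [[[[y1, y3], y4], y5], y2] + [[[[y1, y3], y5], y2], y4]
They disagree, so not equal.


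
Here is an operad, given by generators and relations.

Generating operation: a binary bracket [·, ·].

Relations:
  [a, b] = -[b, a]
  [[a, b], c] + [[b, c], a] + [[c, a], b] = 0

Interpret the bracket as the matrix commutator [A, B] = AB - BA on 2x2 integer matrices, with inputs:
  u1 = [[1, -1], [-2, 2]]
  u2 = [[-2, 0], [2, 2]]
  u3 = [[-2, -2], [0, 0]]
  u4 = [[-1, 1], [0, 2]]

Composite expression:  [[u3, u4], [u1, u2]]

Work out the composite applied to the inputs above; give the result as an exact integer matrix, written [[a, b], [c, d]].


[u3, u4] = [[0, -8], [0, 0]]
[u1, u2] = [[-2, -4], [10, 2]]
[[u3, u4], [u1, u2]] = [[-80, -32], [0, 80]]

[[-80, -32], [0, 80]]


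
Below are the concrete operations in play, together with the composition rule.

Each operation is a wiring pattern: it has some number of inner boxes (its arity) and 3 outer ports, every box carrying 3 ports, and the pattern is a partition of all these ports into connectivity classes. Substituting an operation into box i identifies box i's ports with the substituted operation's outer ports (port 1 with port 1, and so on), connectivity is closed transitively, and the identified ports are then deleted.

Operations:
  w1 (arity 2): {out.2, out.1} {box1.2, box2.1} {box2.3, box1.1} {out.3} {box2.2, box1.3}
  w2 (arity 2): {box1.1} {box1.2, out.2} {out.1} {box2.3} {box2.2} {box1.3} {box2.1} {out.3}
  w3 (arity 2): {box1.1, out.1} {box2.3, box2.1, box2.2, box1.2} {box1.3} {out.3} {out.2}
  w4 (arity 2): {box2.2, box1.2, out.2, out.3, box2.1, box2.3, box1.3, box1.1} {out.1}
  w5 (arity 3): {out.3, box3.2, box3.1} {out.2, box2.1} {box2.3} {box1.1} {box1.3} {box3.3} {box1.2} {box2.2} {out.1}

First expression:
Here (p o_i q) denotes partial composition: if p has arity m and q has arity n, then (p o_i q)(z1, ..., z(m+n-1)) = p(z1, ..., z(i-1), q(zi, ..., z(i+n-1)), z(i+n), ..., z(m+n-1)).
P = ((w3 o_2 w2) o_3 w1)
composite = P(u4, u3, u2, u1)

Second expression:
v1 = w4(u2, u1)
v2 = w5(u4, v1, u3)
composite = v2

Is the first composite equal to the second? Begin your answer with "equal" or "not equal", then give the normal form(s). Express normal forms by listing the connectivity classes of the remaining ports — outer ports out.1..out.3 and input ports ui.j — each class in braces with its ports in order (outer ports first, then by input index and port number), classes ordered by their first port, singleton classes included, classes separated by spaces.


not equal; the first gives {out.1, u4.1} {out.2} {out.3} {u1.1, u2.2} {u1.2, u2.3} {u1.3, u2.1} {u3.1} {u3.2, u4.2} {u3.3} {u4.3} and the second {out.1} {out.2} {out.3, u3.1, u3.2} {u1.1, u1.2, u1.3, u2.1, u2.2, u2.3} {u3.3} {u4.1} {u4.2} {u4.3}

Normal form of the first expression: {out.1, u4.1} {out.2} {out.3} {u1.1, u2.2} {u1.2, u2.3} {u1.3, u2.1} {u3.1} {u3.2, u4.2} {u3.3} {u4.3}
Normal form of the second expression: {out.1} {out.2} {out.3, u3.1, u3.2} {u1.1, u1.2, u1.3, u2.1, u2.2, u2.3} {u3.3} {u4.1} {u4.2} {u4.3}
They disagree, so not equal.


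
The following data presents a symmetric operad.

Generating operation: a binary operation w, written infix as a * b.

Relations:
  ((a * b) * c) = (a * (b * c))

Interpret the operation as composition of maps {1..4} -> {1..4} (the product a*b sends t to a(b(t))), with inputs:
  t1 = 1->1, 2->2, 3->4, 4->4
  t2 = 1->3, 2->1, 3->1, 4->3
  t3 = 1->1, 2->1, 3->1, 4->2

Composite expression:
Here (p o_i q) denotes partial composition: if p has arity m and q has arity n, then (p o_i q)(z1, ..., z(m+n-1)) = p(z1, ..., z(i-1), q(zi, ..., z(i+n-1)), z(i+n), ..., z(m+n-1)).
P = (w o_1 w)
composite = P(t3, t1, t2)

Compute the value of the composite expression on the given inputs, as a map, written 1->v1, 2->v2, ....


1->2, 2->1, 3->1, 4->2

(t3 * t1) = 1->1, 2->1, 3->2, 4->2
((t3 * t1) * t2) = 1->2, 2->1, 3->1, 4->2


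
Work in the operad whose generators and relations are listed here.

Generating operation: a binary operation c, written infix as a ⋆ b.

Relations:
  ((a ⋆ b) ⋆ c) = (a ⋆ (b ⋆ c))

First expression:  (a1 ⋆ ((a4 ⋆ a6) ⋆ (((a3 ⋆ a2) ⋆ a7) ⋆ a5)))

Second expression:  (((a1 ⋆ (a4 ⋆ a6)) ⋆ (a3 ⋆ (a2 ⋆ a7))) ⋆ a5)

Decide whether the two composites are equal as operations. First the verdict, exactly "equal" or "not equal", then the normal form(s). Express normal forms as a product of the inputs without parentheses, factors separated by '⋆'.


equal; the common form is a1 ⋆ a4 ⋆ a6 ⋆ a3 ⋆ a2 ⋆ a7 ⋆ a5

The first expression reduces to a1 ⋆ a4 ⋆ a6 ⋆ a3 ⋆ a2 ⋆ a7 ⋆ a5
The second expression reduces to a1 ⋆ a4 ⋆ a6 ⋆ a3 ⋆ a2 ⋆ a7 ⋆ a5
Same normal form: equal.


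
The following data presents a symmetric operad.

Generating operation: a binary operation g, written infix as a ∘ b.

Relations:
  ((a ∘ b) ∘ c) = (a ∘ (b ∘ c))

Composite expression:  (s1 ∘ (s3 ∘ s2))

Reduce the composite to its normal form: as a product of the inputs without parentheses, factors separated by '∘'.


Key point: g is associative — brackets drop, the s-order remains.
(s3 ∘ s2) reduces to s3 ∘ s2
(s1 ∘ (s3 ∘ s2)) reduces to s1 ∘ s3 ∘ s2

s1 ∘ s3 ∘ s2


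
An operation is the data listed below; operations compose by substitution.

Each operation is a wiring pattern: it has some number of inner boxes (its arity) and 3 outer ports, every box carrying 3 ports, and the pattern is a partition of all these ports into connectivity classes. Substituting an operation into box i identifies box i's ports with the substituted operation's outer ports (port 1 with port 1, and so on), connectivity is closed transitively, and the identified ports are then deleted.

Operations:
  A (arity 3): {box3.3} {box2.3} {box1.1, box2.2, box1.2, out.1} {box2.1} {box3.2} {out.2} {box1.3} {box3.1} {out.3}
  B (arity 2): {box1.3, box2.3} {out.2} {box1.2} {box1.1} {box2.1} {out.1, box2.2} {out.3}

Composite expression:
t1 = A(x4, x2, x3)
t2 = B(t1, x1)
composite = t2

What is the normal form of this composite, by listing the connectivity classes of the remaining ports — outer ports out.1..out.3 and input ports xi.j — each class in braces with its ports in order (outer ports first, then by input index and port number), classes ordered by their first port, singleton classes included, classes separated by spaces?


{out.1, x1.2} {out.2} {out.3} {x1.1} {x1.3} {x2.1} {x2.2, x4.1, x4.2} {x2.3} {x3.1} {x3.2} {x3.3} {x4.3}

Reachability decides: close wires over B-identified ports.
after A, the pattern on (x4, x2, x3) reads {out.1, x2.2, x4.1, x4.2} {out.2} {out.3} {x2.1} {x2.3} {x3.1} {x3.2} {x3.3} {x4.3} (out.j = its outer ports)
after B, the pattern on (x4, x2, x3, x1) reads {out.1, x1.2} {out.2} {out.3} {x1.1} {x1.3} {x2.1} {x2.2, x4.1, x4.2} {x2.3} {x3.1} {x3.2} {x3.3} {x4.3} (out.j = its outer ports)


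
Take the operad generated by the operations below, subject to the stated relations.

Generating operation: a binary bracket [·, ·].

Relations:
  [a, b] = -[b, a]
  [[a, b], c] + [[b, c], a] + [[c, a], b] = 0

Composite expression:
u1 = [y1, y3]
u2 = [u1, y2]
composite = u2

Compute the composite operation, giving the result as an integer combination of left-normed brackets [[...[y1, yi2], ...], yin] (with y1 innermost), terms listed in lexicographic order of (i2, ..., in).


[[y1, y3], y2]

A multilinear Lie element is pinned by y1-initial words (y1 innermost).
Composite bracket: [[y1, y3], y2]
Under [a, b] = ab - ba we get 4 signed associative words (2^2 = 4).
Keep just the words that open with y1:
  y1y3y2 (sign +1) contributes +[[y1, y3], y2]


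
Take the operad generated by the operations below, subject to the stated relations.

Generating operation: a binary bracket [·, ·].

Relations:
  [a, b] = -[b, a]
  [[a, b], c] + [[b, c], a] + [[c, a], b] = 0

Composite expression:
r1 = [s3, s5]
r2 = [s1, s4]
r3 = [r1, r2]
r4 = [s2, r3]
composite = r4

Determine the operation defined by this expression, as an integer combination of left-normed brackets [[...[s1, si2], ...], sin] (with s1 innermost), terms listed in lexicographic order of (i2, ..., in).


[[[[s1, s4], s3], s5], s2] - [[[[s1, s4], s5], s3], s2]

Antisymmetry and Jacobi reduce to s1-anchored left-normed brackets.
Composite bracket: [s2, [[s3, s5], [s1, s4]]]
Under [a, b] = ab - ba we get 16 signed associative words (2^4 = 16).
The s1-initial words carry the normal form:
  from s1s4s3s5s2, sign +1: term +[[[[s1, s4], s3], s5], s2]
  from s1s4s5s3s2, sign -1: term -[[[[s1, s4], s5], s3], s2]


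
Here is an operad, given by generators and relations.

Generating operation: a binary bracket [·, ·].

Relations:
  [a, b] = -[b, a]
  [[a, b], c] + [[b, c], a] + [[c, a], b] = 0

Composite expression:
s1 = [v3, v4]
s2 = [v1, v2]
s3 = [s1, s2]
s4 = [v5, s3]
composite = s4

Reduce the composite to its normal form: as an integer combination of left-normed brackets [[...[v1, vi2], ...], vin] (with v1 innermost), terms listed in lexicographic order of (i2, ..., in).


[[[[v1, v2], v3], v4], v5] - [[[[v1, v2], v4], v3], v5]

Antisymmetry and Jacobi reduce to v1-anchored left-normed brackets.
Composite bracket: [v5, [[v3, v4], [v1, v2]]]
Expanding via [a, b] = ab - ba: 16 signed words (2^4 = 16).
Only words starting with v1 matter:
  sign of v1v2v3v4v5 is +1, so it contributes +[[[[v1, v2], v3], v4], v5]
  sign of v1v2v4v3v5 is -1, so it contributes -[[[[v1, v2], v4], v3], v5]


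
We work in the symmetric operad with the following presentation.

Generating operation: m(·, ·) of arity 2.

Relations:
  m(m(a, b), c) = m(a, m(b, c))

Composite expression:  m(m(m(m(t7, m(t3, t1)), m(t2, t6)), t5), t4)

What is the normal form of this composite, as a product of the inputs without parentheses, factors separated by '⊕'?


t7 ⊕ t3 ⊕ t1 ⊕ t2 ⊕ t6 ⊕ t5 ⊕ t4

The m-tree's shape is irrelevant; the t-reading-order decides.
m(t3, t1) collapses to t3 ⊕ t1
m(t7, m(t3, t1)) collapses to t7 ⊕ t3 ⊕ t1
m(t2, t6) collapses to t2 ⊕ t6
m(m(t7, m(t3, t1)), m(t2, t6)) collapses to t7 ⊕ t3 ⊕ t1 ⊕ t2 ⊕ t6
m(m(m(t7, m(t3, t1)), m(t2, t6)), t5) collapses to t7 ⊕ t3 ⊕ t1 ⊕ t2 ⊕ t6 ⊕ t5
m(m(m(m(t7, m(t3, t1)), m(t2, t6)), t5), t4) collapses to t7 ⊕ t3 ⊕ t1 ⊕ t2 ⊕ t6 ⊕ t5 ⊕ t4


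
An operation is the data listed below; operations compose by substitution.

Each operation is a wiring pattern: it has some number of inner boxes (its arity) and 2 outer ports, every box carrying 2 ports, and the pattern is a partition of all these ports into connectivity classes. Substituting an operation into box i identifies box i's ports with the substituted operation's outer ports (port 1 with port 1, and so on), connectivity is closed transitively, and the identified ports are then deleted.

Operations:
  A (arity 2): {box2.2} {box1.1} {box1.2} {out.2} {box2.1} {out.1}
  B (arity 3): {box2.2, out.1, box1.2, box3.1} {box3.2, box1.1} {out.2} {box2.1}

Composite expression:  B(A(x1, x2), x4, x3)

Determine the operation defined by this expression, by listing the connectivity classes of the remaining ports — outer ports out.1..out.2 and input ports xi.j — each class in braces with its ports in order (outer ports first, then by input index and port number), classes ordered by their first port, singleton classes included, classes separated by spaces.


{out.1, x3.1, x4.2} {out.2} {x1.1} {x1.2} {x2.1} {x2.2} {x3.2} {x4.1}

Connectivity passes through glued B-boundaries; trace each wire chain.
through A, on inputs (x1, x2): {out.1} {out.2} {x1.1} {x1.2} {x2.1} {x2.2} (out.j = stage outer ports)
through B, on inputs (x1, x2, x4, x3): {out.1, x3.1, x4.2} {out.2} {x1.1} {x1.2} {x2.1} {x2.2} {x3.2} {x4.1} (out.j = stage outer ports)


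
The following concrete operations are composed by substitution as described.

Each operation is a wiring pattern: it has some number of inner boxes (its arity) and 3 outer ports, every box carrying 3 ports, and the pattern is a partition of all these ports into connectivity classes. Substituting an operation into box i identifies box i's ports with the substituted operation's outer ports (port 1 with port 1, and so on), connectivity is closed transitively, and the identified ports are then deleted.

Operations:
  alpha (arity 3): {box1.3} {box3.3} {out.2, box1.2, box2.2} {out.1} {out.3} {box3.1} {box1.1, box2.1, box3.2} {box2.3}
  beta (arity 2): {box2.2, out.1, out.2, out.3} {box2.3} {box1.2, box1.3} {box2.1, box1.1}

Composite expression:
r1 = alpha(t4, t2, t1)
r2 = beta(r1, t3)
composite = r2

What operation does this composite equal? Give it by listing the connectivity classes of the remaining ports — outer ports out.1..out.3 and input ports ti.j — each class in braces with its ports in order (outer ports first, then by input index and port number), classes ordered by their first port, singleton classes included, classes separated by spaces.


Treat the ports identified at beta as solder joints: merge, then drop.
the subtree at alpha composes to {out.1} {out.2, t2.2, t4.2} {out.3} {t1.1} {t1.2, t2.1, t4.1} {t1.3} {t2.3} {t4.3} on (t4, t2, t1); out.j = own outer ports
the subtree at beta composes to {out.1, out.2, out.3, t3.2} {t1.1} {t1.2, t2.1, t4.1} {t1.3} {t2.2, t4.2} {t2.3} {t3.1} {t3.3} {t4.3} on (t4, t2, t1, t3); out.j = own outer ports

{out.1, out.2, out.3, t3.2} {t1.1} {t1.2, t2.1, t4.1} {t1.3} {t2.2, t4.2} {t2.3} {t3.1} {t3.3} {t4.3}
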